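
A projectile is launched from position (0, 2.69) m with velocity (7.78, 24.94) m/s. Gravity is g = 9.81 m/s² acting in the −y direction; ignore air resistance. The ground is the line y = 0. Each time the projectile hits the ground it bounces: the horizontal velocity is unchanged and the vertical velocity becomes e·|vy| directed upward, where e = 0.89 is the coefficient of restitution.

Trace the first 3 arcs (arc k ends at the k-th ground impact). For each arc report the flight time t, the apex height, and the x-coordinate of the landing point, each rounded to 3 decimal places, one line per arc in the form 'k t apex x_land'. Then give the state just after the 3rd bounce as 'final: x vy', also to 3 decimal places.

1 5.190 34.393 40.380
2 4.713 27.242 77.050
3 4.195 21.579 109.687
final: 109.687 18.313

Arc 1: start y=2.690, vy=24.940 → t=5.190, apex=34.393, x_land=40.380, impact vy=-25.977
  bounce: vy ← 0.89·25.977 = 23.119
Arc 2: start y=0.000, vy=23.119 → t=4.713, apex=27.242, x_land=77.050, impact vy=-23.119
  bounce: vy ← 0.89·23.119 = 20.576
Arc 3: start y=0.000, vy=20.576 → t=4.195, apex=21.579, x_land=109.687, impact vy=-20.576
  bounce: vy ← 0.89·20.576 = 18.313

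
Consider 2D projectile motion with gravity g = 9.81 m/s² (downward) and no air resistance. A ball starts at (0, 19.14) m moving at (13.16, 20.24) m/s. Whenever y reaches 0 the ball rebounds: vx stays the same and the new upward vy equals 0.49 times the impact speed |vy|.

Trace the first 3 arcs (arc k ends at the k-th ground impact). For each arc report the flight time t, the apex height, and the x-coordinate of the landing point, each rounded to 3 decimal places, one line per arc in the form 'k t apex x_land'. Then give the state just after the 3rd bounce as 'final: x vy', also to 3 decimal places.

Arc 1: start y=19.140, vy=20.240 → t=4.920, apex=40.020, x_land=64.742, impact vy=-28.021
  bounce: vy ← 0.49·28.021 = 13.730
Arc 2: start y=0.000, vy=13.730 → t=2.799, apex=9.609, x_land=101.580, impact vy=-13.730
  bounce: vy ← 0.49·13.730 = 6.728
Arc 3: start y=0.000, vy=6.728 → t=1.372, apex=2.307, x_land=119.631, impact vy=-6.728
  bounce: vy ← 0.49·6.728 = 3.297

1 4.920 40.020 64.742
2 2.799 9.609 101.580
3 1.372 2.307 119.631
final: 119.631 3.297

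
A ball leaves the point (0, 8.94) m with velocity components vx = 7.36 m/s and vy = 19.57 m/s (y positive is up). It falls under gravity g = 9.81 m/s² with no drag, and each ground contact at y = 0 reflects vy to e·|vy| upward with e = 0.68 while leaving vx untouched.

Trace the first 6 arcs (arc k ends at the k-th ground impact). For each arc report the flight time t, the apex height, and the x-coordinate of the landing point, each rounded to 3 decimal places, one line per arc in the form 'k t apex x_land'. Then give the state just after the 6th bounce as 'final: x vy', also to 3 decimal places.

Arc 1: start y=8.940, vy=19.570 → t=4.404, apex=28.460, x_land=32.411, impact vy=-23.630
  bounce: vy ← 0.68·23.630 = 16.069
Arc 2: start y=0.000, vy=16.069 → t=3.276, apex=13.160, x_land=56.522, impact vy=-16.069
  bounce: vy ← 0.68·16.069 = 10.927
Arc 3: start y=0.000, vy=10.927 → t=2.228, apex=6.085, x_land=72.918, impact vy=-10.927
  bounce: vy ← 0.68·10.927 = 7.430
Arc 4: start y=0.000, vy=7.430 → t=1.515, apex=2.814, x_land=84.067, impact vy=-7.430
  bounce: vy ← 0.68·7.430 = 5.052
Arc 5: start y=0.000, vy=5.052 → t=1.030, apex=1.301, x_land=91.648, impact vy=-5.052
  bounce: vy ← 0.68·5.052 = 3.436
Arc 6: start y=0.000, vy=3.436 → t=0.700, apex=0.602, x_land=96.803, impact vy=-3.436
  bounce: vy ← 0.68·3.436 = 2.336

1 4.404 28.460 32.411
2 3.276 13.160 56.522
3 2.228 6.085 72.918
4 1.515 2.814 84.067
5 1.030 1.301 91.648
6 0.700 0.602 96.803
final: 96.803 2.336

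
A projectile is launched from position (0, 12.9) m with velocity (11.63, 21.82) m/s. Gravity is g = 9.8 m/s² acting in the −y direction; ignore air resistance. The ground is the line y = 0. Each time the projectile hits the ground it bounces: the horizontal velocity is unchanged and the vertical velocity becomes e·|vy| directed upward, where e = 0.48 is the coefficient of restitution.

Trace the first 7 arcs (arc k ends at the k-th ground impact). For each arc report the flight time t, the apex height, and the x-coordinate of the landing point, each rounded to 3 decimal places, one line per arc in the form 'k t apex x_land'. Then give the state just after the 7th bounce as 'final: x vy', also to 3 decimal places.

Arc 1: start y=12.900, vy=21.820 → t=4.982, apex=37.191, x_land=57.935, impact vy=-26.999
  bounce: vy ← 0.48·26.999 = 12.960
Arc 2: start y=0.000, vy=12.960 → t=2.645, apex=8.569, x_land=88.695, impact vy=-12.960
  bounce: vy ← 0.48·12.960 = 6.221
Arc 3: start y=0.000, vy=6.221 → t=1.270, apex=1.974, x_land=103.459, impact vy=-6.221
  bounce: vy ← 0.48·6.221 = 2.986
Arc 4: start y=0.000, vy=2.986 → t=0.609, apex=0.455, x_land=110.546, impact vy=-2.986
  bounce: vy ← 0.48·2.986 = 1.433
Arc 5: start y=0.000, vy=1.433 → t=0.292, apex=0.105, x_land=113.948, impact vy=-1.433
  bounce: vy ← 0.48·1.433 = 0.688
Arc 6: start y=0.000, vy=0.688 → t=0.140, apex=0.024, x_land=115.580, impact vy=-0.688
  bounce: vy ← 0.48·0.688 = 0.330
Arc 7: start y=0.000, vy=0.330 → t=0.067, apex=0.006, x_land=116.364, impact vy=-0.330
  bounce: vy ← 0.48·0.330 = 0.159

1 4.982 37.191 57.935
2 2.645 8.569 88.695
3 1.270 1.974 103.459
4 0.609 0.455 110.546
5 0.292 0.105 113.948
6 0.140 0.024 115.580
7 0.067 0.006 116.364
final: 116.364 0.159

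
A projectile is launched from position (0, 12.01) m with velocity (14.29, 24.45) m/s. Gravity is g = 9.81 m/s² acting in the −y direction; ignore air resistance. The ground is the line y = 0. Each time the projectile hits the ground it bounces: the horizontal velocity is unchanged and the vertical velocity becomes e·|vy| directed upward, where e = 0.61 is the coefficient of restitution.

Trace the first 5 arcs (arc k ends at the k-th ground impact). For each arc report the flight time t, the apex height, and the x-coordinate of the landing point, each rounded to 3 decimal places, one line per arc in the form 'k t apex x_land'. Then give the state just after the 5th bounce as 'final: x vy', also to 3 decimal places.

Arc 1: start y=12.010, vy=24.450 → t=5.435, apex=42.479, x_land=77.669, impact vy=-28.869
  bounce: vy ← 0.61·28.869 = 17.610
Arc 2: start y=0.000, vy=17.610 → t=3.590, apex=15.806, x_land=128.974, impact vy=-17.610
  bounce: vy ← 0.61·17.610 = 10.742
Arc 3: start y=0.000, vy=10.742 → t=2.190, apex=5.882, x_land=160.270, impact vy=-10.742
  bounce: vy ← 0.61·10.742 = 6.553
Arc 4: start y=0.000, vy=6.553 → t=1.336, apex=2.189, x_land=179.361, impact vy=-6.553
  bounce: vy ← 0.61·6.553 = 3.997
Arc 5: start y=0.000, vy=3.997 → t=0.815, apex=0.814, x_land=191.006, impact vy=-3.997
  bounce: vy ← 0.61·3.997 = 2.438

1 5.435 42.479 77.669
2 3.590 15.806 128.974
3 2.190 5.882 160.270
4 1.336 2.189 179.361
5 0.815 0.814 191.006
final: 191.006 2.438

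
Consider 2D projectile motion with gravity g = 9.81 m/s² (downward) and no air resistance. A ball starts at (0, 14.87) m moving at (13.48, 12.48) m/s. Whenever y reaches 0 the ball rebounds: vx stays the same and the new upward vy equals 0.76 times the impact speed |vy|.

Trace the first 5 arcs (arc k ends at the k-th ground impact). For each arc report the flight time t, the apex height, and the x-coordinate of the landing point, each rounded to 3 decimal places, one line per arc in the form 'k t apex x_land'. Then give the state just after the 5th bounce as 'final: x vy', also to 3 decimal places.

1 3.429 22.808 46.217
2 3.278 13.174 90.401
3 2.491 7.609 123.980
4 1.893 4.395 149.501
5 1.439 2.539 168.896
final: 168.896 5.364

Arc 1: start y=14.870, vy=12.480 → t=3.429, apex=22.808, x_land=46.217, impact vy=-21.154
  bounce: vy ← 0.76·21.154 = 16.077
Arc 2: start y=0.000, vy=16.077 → t=3.278, apex=13.174, x_land=90.401, impact vy=-16.077
  bounce: vy ← 0.76·16.077 = 12.219
Arc 3: start y=0.000, vy=12.219 → t=2.491, apex=7.609, x_land=123.980, impact vy=-12.219
  bounce: vy ← 0.76·12.219 = 9.286
Arc 4: start y=0.000, vy=9.286 → t=1.893, apex=4.395, x_land=149.501, impact vy=-9.286
  bounce: vy ← 0.76·9.286 = 7.057
Arc 5: start y=0.000, vy=7.057 → t=1.439, apex=2.539, x_land=168.896, impact vy=-7.057
  bounce: vy ← 0.76·7.057 = 5.364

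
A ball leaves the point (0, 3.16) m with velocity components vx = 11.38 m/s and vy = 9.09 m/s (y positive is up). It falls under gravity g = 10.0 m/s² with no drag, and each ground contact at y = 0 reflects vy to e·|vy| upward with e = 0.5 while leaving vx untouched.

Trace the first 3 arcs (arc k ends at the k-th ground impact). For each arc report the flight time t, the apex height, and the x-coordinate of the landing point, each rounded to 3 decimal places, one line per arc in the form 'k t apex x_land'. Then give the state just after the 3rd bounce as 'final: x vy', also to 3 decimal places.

1 2.117 7.291 24.087
2 1.208 1.823 37.829
3 0.604 0.456 44.700
final: 44.700 1.509

Arc 1: start y=3.160, vy=9.090 → t=2.117, apex=7.291, x_land=24.087, impact vy=-12.076
  bounce: vy ← 0.5·12.076 = 6.038
Arc 2: start y=0.000, vy=6.038 → t=1.208, apex=1.823, x_land=37.829, impact vy=-6.038
  bounce: vy ← 0.5·6.038 = 3.019
Arc 3: start y=0.000, vy=3.019 → t=0.604, apex=0.456, x_land=44.700, impact vy=-3.019
  bounce: vy ← 0.5·3.019 = 1.509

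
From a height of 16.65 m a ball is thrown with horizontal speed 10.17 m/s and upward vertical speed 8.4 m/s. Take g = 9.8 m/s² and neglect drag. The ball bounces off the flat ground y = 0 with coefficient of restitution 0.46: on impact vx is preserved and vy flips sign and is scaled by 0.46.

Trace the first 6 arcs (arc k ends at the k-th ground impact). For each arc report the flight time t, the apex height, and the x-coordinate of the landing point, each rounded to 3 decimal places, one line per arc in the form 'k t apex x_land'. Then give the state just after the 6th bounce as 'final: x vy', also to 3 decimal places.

1 2.890 20.250 29.392
2 1.870 4.285 48.412
3 0.860 0.907 57.162
4 0.396 0.192 61.186
5 0.182 0.041 63.038
6 0.084 0.009 63.889
final: 63.889 0.189

Arc 1: start y=16.650, vy=8.400 → t=2.890, apex=20.250, x_land=29.392, impact vy=-19.922
  bounce: vy ← 0.46·19.922 = 9.164
Arc 2: start y=0.000, vy=9.164 → t=1.870, apex=4.285, x_land=48.412, impact vy=-9.164
  bounce: vy ← 0.46·9.164 = 4.216
Arc 3: start y=0.000, vy=4.216 → t=0.860, apex=0.907, x_land=57.162, impact vy=-4.216
  bounce: vy ← 0.46·4.216 = 1.939
Arc 4: start y=0.000, vy=1.939 → t=0.396, apex=0.192, x_land=61.186, impact vy=-1.939
  bounce: vy ← 0.46·1.939 = 0.892
Arc 5: start y=0.000, vy=0.892 → t=0.182, apex=0.041, x_land=63.038, impact vy=-0.892
  bounce: vy ← 0.46·0.892 = 0.410
Arc 6: start y=0.000, vy=0.410 → t=0.084, apex=0.009, x_land=63.889, impact vy=-0.410
  bounce: vy ← 0.46·0.410 = 0.189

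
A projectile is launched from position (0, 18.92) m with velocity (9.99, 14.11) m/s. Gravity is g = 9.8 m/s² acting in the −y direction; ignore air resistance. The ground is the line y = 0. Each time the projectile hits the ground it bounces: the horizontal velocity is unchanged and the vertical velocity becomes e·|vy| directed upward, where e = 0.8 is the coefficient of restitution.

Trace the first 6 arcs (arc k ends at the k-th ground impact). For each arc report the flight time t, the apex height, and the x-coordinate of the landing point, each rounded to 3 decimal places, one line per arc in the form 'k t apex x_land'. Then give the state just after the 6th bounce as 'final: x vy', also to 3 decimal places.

1 3.876 29.078 38.719
2 3.898 18.610 77.657
3 3.118 11.910 108.807
4 2.494 7.623 133.727
5 1.996 4.878 153.663
6 1.596 3.122 169.612
final: 169.612 6.258

Arc 1: start y=18.920, vy=14.110 → t=3.876, apex=29.078, x_land=38.719, impact vy=-23.873
  bounce: vy ← 0.8·23.873 = 19.098
Arc 2: start y=0.000, vy=19.098 → t=3.898, apex=18.610, x_land=77.657, impact vy=-19.098
  bounce: vy ← 0.8·19.098 = 15.279
Arc 3: start y=0.000, vy=15.279 → t=3.118, apex=11.910, x_land=108.807, impact vy=-15.279
  bounce: vy ← 0.8·15.279 = 12.223
Arc 4: start y=0.000, vy=12.223 → t=2.494, apex=7.623, x_land=133.727, impact vy=-12.223
  bounce: vy ← 0.8·12.223 = 9.778
Arc 5: start y=0.000, vy=9.778 → t=1.996, apex=4.878, x_land=153.663, impact vy=-9.778
  bounce: vy ← 0.8·9.778 = 7.823
Arc 6: start y=0.000, vy=7.823 → t=1.596, apex=3.122, x_land=169.612, impact vy=-7.823
  bounce: vy ← 0.8·7.823 = 6.258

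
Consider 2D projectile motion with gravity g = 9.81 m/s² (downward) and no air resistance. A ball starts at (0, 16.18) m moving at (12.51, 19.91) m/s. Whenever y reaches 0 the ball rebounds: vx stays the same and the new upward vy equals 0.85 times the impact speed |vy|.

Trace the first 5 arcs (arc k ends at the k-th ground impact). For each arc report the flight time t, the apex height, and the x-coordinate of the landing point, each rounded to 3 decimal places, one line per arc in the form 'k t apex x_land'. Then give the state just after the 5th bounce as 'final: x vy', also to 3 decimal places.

Arc 1: start y=16.180, vy=19.910 → t=4.753, apex=36.384, x_land=59.462, impact vy=-26.718
  bounce: vy ← 0.85·26.718 = 22.710
Arc 2: start y=0.000, vy=22.710 → t=4.630, apex=26.288, x_land=117.384, impact vy=-22.710
  bounce: vy ← 0.85·22.710 = 19.304
Arc 3: start y=0.000, vy=19.304 → t=3.936, apex=18.993, x_land=166.617, impact vy=-19.304
  bounce: vy ← 0.85·19.304 = 16.408
Arc 4: start y=0.000, vy=16.408 → t=3.345, apex=13.722, x_land=208.466, impact vy=-16.408
  bounce: vy ← 0.85·16.408 = 13.947
Arc 5: start y=0.000, vy=13.947 → t=2.843, apex=9.914, x_land=244.037, impact vy=-13.947
  bounce: vy ← 0.85·13.947 = 11.855

1 4.753 36.384 59.462
2 4.630 26.288 117.384
3 3.936 18.993 166.617
4 3.345 13.722 208.466
5 2.843 9.914 244.037
final: 244.037 11.855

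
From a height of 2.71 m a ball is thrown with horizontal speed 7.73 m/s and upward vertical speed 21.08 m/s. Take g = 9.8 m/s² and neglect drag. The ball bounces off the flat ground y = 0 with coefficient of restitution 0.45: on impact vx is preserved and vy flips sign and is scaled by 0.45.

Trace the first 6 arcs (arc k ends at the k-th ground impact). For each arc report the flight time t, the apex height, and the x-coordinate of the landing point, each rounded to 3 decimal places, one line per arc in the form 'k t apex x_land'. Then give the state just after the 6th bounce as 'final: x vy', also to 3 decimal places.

1 4.427 25.382 34.220
2 2.048 5.140 50.054
3 0.922 1.041 57.179
4 0.415 0.211 60.386
5 0.187 0.043 61.829
6 0.084 0.009 62.478
final: 62.478 0.185

Arc 1: start y=2.710, vy=21.080 → t=4.427, apex=25.382, x_land=34.220, impact vy=-22.304
  bounce: vy ← 0.45·22.304 = 10.037
Arc 2: start y=0.000, vy=10.037 → t=2.048, apex=5.140, x_land=50.054, impact vy=-10.037
  bounce: vy ← 0.45·10.037 = 4.517
Arc 3: start y=0.000, vy=4.517 → t=0.922, apex=1.041, x_land=57.179, impact vy=-4.517
  bounce: vy ← 0.45·4.517 = 2.032
Arc 4: start y=0.000, vy=2.032 → t=0.415, apex=0.211, x_land=60.386, impact vy=-2.032
  bounce: vy ← 0.45·2.032 = 0.915
Arc 5: start y=0.000, vy=0.915 → t=0.187, apex=0.043, x_land=61.829, impact vy=-0.915
  bounce: vy ← 0.45·0.915 = 0.412
Arc 6: start y=0.000, vy=0.412 → t=0.084, apex=0.009, x_land=62.478, impact vy=-0.412
  bounce: vy ← 0.45·0.412 = 0.185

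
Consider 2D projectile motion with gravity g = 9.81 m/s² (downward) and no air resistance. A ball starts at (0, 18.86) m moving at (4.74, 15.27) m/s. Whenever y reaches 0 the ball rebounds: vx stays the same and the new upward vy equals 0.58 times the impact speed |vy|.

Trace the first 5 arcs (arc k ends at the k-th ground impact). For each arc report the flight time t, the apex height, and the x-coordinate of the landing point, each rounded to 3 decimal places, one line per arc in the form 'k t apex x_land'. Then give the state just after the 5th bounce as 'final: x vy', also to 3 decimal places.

Arc 1: start y=18.860, vy=15.270 → t=4.060, apex=30.744, x_land=19.245, impact vy=-24.560
  bounce: vy ← 0.58·24.560 = 14.245
Arc 2: start y=0.000, vy=14.245 → t=2.904, apex=10.342, x_land=33.011, impact vy=-14.245
  bounce: vy ← 0.58·14.245 = 8.262
Arc 3: start y=0.000, vy=8.262 → t=1.684, apex=3.479, x_land=40.995, impact vy=-8.262
  bounce: vy ← 0.58·8.262 = 4.792
Arc 4: start y=0.000, vy=4.792 → t=0.977, apex=1.170, x_land=45.626, impact vy=-4.792
  bounce: vy ← 0.58·4.792 = 2.779
Arc 5: start y=0.000, vy=2.779 → t=0.567, apex=0.394, x_land=48.312, impact vy=-2.779
  bounce: vy ← 0.58·2.779 = 1.612

1 4.060 30.744 19.245
2 2.904 10.342 33.011
3 1.684 3.479 40.995
4 0.977 1.170 45.626
5 0.567 0.394 48.312
final: 48.312 1.612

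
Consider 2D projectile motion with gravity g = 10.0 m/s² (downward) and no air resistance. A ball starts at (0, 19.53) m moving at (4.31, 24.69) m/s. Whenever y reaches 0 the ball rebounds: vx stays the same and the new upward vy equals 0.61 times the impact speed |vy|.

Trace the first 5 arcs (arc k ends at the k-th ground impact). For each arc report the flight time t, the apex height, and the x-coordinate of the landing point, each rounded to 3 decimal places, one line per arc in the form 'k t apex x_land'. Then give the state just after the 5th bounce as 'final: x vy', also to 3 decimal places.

1 5.632 50.010 24.272
2 3.858 18.609 40.902
3 2.354 6.924 51.046
4 1.436 2.577 57.234
5 0.876 0.959 61.008
final: 61.008 2.671

Arc 1: start y=19.530, vy=24.690 → t=5.632, apex=50.010, x_land=24.272, impact vy=-31.626
  bounce: vy ← 0.61·31.626 = 19.292
Arc 2: start y=0.000, vy=19.292 → t=3.858, apex=18.609, x_land=40.902, impact vy=-19.292
  bounce: vy ← 0.61·19.292 = 11.768
Arc 3: start y=0.000, vy=11.768 → t=2.354, apex=6.924, x_land=51.046, impact vy=-11.768
  bounce: vy ← 0.61·11.768 = 7.178
Arc 4: start y=0.000, vy=7.178 → t=1.436, apex=2.577, x_land=57.234, impact vy=-7.178
  bounce: vy ← 0.61·7.178 = 4.379
Arc 5: start y=0.000, vy=4.379 → t=0.876, apex=0.959, x_land=61.008, impact vy=-4.379
  bounce: vy ← 0.61·4.379 = 2.671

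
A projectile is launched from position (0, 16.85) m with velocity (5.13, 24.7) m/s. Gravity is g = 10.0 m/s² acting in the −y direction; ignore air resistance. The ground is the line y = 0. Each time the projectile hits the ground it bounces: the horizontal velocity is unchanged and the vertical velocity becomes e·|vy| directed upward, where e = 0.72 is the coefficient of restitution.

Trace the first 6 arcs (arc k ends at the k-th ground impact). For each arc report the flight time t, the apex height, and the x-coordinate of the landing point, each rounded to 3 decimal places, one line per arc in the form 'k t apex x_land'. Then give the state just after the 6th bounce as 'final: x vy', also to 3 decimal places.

Arc 1: start y=16.850, vy=24.700 → t=5.547, apex=47.355, x_land=28.459, impact vy=-30.775
  bounce: vy ← 0.72·30.775 = 22.158
Arc 2: start y=0.000, vy=22.158 → t=4.432, apex=24.549, x_land=51.193, impact vy=-22.158
  bounce: vy ← 0.72·22.158 = 15.954
Arc 3: start y=0.000, vy=15.954 → t=3.191, apex=12.726, x_land=67.561, impact vy=-15.954
  bounce: vy ← 0.72·15.954 = 11.487
Arc 4: start y=0.000, vy=11.487 → t=2.297, apex=6.597, x_land=79.346, impact vy=-11.487
  bounce: vy ← 0.72·11.487 = 8.270
Arc 5: start y=0.000, vy=8.270 → t=1.654, apex=3.420, x_land=87.832, impact vy=-8.270
  bounce: vy ← 0.72·8.270 = 5.955
Arc 6: start y=0.000, vy=5.955 → t=1.191, apex=1.773, x_land=93.941, impact vy=-5.955
  bounce: vy ← 0.72·5.955 = 4.287

1 5.547 47.355 28.459
2 4.432 24.549 51.193
3 3.191 12.726 67.561
4 2.297 6.597 79.346
5 1.654 3.420 87.832
6 1.191 1.773 93.941
final: 93.941 4.287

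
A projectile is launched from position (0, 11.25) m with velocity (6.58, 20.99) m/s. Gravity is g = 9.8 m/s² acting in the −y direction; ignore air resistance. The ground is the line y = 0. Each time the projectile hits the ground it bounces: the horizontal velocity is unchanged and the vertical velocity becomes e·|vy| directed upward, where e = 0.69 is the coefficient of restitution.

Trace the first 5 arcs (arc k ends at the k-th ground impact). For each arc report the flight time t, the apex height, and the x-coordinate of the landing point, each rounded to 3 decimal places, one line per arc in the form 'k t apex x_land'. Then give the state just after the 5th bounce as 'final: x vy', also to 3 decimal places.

1 4.765 33.729 31.357
2 3.621 16.058 55.180
3 2.498 7.645 71.618
4 1.724 3.640 82.961
5 1.189 1.733 90.787
final: 90.787 4.021

Arc 1: start y=11.250, vy=20.990 → t=4.765, apex=33.729, x_land=31.357, impact vy=-25.711
  bounce: vy ← 0.69·25.711 = 17.741
Arc 2: start y=0.000, vy=17.741 → t=3.621, apex=16.058, x_land=55.180, impact vy=-17.741
  bounce: vy ← 0.69·17.741 = 12.241
Arc 3: start y=0.000, vy=12.241 → t=2.498, apex=7.645, x_land=71.618, impact vy=-12.241
  bounce: vy ← 0.69·12.241 = 8.446
Arc 4: start y=0.000, vy=8.446 → t=1.724, apex=3.640, x_land=82.961, impact vy=-8.446
  bounce: vy ← 0.69·8.446 = 5.828
Arc 5: start y=0.000, vy=5.828 → t=1.189, apex=1.733, x_land=90.787, impact vy=-5.828
  bounce: vy ← 0.69·5.828 = 4.021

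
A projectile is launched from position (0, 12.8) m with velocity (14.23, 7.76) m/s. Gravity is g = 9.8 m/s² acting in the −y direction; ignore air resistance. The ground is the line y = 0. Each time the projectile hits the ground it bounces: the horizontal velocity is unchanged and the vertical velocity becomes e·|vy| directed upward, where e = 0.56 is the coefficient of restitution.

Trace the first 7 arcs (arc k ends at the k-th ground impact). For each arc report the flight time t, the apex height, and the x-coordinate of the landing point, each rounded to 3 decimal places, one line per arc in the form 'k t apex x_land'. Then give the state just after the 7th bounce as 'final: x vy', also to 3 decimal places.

1 2.592 15.872 36.879
2 2.016 4.978 65.563
3 1.129 1.561 81.626
4 0.632 0.490 90.622
5 0.354 0.154 95.659
6 0.198 0.048 98.480
7 0.111 0.015 100.060
final: 100.060 0.305

Arc 1: start y=12.800, vy=7.760 → t=2.592, apex=15.872, x_land=36.879, impact vy=-17.638
  bounce: vy ← 0.56·17.638 = 9.877
Arc 2: start y=0.000, vy=9.877 → t=2.016, apex=4.978, x_land=65.563, impact vy=-9.877
  bounce: vy ← 0.56·9.877 = 5.531
Arc 3: start y=0.000, vy=5.531 → t=1.129, apex=1.561, x_land=81.626, impact vy=-5.531
  bounce: vy ← 0.56·5.531 = 3.098
Arc 4: start y=0.000, vy=3.098 → t=0.632, apex=0.490, x_land=90.622, impact vy=-3.098
  bounce: vy ← 0.56·3.098 = 1.735
Arc 5: start y=0.000, vy=1.735 → t=0.354, apex=0.154, x_land=95.659, impact vy=-1.735
  bounce: vy ← 0.56·1.735 = 0.971
Arc 6: start y=0.000, vy=0.971 → t=0.198, apex=0.048, x_land=98.480, impact vy=-0.971
  bounce: vy ← 0.56·0.971 = 0.544
Arc 7: start y=0.000, vy=0.544 → t=0.111, apex=0.015, x_land=100.060, impact vy=-0.544
  bounce: vy ← 0.56·0.544 = 0.305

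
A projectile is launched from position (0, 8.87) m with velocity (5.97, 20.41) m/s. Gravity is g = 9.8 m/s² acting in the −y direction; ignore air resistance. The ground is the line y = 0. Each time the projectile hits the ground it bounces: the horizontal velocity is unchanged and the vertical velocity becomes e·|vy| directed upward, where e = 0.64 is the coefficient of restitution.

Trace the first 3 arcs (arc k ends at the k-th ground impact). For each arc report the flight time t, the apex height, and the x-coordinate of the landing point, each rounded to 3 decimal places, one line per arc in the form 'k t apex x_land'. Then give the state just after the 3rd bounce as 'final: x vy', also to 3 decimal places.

1 4.562 30.123 27.236
2 3.174 12.339 46.183
3 2.031 5.054 58.309
final: 58.309 6.370

Arc 1: start y=8.870, vy=20.410 → t=4.562, apex=30.123, x_land=27.236, impact vy=-24.299
  bounce: vy ← 0.64·24.299 = 15.551
Arc 2: start y=0.000, vy=15.551 → t=3.174, apex=12.339, x_land=46.183, impact vy=-15.551
  bounce: vy ← 0.64·15.551 = 9.953
Arc 3: start y=0.000, vy=9.953 → t=2.031, apex=5.054, x_land=58.309, impact vy=-9.953
  bounce: vy ← 0.64·9.953 = 6.370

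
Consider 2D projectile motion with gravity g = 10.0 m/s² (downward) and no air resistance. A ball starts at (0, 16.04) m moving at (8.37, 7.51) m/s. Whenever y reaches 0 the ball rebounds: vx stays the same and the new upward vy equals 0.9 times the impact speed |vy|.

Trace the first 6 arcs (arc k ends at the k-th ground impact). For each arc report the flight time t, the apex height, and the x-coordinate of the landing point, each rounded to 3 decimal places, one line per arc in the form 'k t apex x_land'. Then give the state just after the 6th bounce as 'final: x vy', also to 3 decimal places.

1 2.693 18.860 22.542
2 3.496 15.277 51.802
3 3.146 12.374 78.137
4 2.832 10.023 101.838
5 2.549 8.119 123.169
6 2.294 6.576 142.367
final: 142.367 10.321

Arc 1: start y=16.040, vy=7.510 → t=2.693, apex=18.860, x_land=22.542, impact vy=-19.422
  bounce: vy ← 0.9·19.422 = 17.479
Arc 2: start y=0.000, vy=17.479 → t=3.496, apex=15.277, x_land=51.802, impact vy=-17.479
  bounce: vy ← 0.9·17.479 = 15.732
Arc 3: start y=0.000, vy=15.732 → t=3.146, apex=12.374, x_land=78.137, impact vy=-15.732
  bounce: vy ← 0.9·15.732 = 14.158
Arc 4: start y=0.000, vy=14.158 → t=2.832, apex=10.023, x_land=101.838, impact vy=-14.158
  bounce: vy ← 0.9·14.158 = 12.743
Arc 5: start y=0.000, vy=12.743 → t=2.549, apex=8.119, x_land=123.169, impact vy=-12.743
  bounce: vy ← 0.9·12.743 = 11.468
Arc 6: start y=0.000, vy=11.468 → t=2.294, apex=6.576, x_land=142.367, impact vy=-11.468
  bounce: vy ← 0.9·11.468 = 10.321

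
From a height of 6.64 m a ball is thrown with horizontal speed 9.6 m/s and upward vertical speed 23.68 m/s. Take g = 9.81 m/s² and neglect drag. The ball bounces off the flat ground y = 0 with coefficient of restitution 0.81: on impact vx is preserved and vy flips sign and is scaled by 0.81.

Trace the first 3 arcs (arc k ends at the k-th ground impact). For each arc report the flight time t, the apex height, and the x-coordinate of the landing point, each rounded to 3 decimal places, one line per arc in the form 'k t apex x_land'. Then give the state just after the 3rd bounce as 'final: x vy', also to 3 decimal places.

1 5.094 35.220 48.898
2 4.341 23.108 90.571
3 3.516 15.161 124.327
final: 124.327 13.970

Arc 1: start y=6.640, vy=23.680 → t=5.094, apex=35.220, x_land=48.898, impact vy=-26.287
  bounce: vy ← 0.81·26.287 = 21.293
Arc 2: start y=0.000, vy=21.293 → t=4.341, apex=23.108, x_land=90.571, impact vy=-21.293
  bounce: vy ← 0.81·21.293 = 17.247
Arc 3: start y=0.000, vy=17.247 → t=3.516, apex=15.161, x_land=124.327, impact vy=-17.247
  bounce: vy ← 0.81·17.247 = 13.970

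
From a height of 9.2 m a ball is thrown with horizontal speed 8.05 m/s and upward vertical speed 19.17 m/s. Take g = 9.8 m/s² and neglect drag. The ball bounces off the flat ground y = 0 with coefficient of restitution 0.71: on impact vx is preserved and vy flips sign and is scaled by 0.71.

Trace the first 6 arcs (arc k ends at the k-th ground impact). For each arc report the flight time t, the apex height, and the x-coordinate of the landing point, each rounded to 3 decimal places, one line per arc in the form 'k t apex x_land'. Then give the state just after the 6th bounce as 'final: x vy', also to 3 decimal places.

1 4.344 27.949 34.973
2 3.391 14.089 62.273
3 2.408 7.102 81.657
4 1.710 3.580 95.419
5 1.214 1.805 105.190
6 0.862 0.910 112.128
final: 112.128 2.998

Arc 1: start y=9.200, vy=19.170 → t=4.344, apex=27.949, x_land=34.973, impact vy=-23.405
  bounce: vy ← 0.71·23.405 = 16.618
Arc 2: start y=0.000, vy=16.618 → t=3.391, apex=14.089, x_land=62.273, impact vy=-16.618
  bounce: vy ← 0.71·16.618 = 11.799
Arc 3: start y=0.000, vy=11.799 → t=2.408, apex=7.102, x_land=81.657, impact vy=-11.799
  bounce: vy ← 0.71·11.799 = 8.377
Arc 4: start y=0.000, vy=8.377 → t=1.710, apex=3.580, x_land=95.419, impact vy=-8.377
  bounce: vy ← 0.71·8.377 = 5.948
Arc 5: start y=0.000, vy=5.948 → t=1.214, apex=1.805, x_land=105.190, impact vy=-5.948
  bounce: vy ← 0.71·5.948 = 4.223
Arc 6: start y=0.000, vy=4.223 → t=0.862, apex=0.910, x_land=112.128, impact vy=-4.223
  bounce: vy ← 0.71·4.223 = 2.998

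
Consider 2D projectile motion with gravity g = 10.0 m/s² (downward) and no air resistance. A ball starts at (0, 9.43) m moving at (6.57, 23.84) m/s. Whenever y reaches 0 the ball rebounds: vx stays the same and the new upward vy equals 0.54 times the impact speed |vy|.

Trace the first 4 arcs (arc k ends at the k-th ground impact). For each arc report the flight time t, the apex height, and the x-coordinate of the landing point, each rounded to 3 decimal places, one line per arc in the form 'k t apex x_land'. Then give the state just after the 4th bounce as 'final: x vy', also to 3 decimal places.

Arc 1: start y=9.430, vy=23.840 → t=5.135, apex=37.847, x_land=33.739, impact vy=-27.513
  bounce: vy ← 0.54·27.513 = 14.857
Arc 2: start y=0.000, vy=14.857 → t=2.971, apex=11.036, x_land=53.261, impact vy=-14.857
  bounce: vy ← 0.54·14.857 = 8.023
Arc 3: start y=0.000, vy=8.023 → t=1.605, apex=3.218, x_land=63.802, impact vy=-8.023
  bounce: vy ← 0.54·8.023 = 4.332
Arc 4: start y=0.000, vy=4.332 → t=0.866, apex=0.938, x_land=69.495, impact vy=-4.332
  bounce: vy ← 0.54·4.332 = 2.339

1 5.135 37.847 33.739
2 2.971 11.036 53.261
3 1.605 3.218 63.802
4 0.866 0.938 69.495
final: 69.495 2.339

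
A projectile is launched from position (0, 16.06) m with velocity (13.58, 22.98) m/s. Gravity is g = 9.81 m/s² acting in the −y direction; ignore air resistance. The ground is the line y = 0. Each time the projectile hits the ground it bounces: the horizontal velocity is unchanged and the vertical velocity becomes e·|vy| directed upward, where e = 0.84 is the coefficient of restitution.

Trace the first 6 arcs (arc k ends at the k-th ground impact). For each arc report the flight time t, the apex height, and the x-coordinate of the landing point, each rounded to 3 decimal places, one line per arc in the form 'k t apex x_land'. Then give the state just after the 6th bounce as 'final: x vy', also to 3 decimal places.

1 5.302 42.975 72.008
2 4.973 30.323 139.538
3 4.177 21.396 196.264
4 3.509 15.097 243.913
5 2.947 10.653 283.939
6 2.476 7.516 317.560
final: 317.560 10.201

Arc 1: start y=16.060, vy=22.980 → t=5.302, apex=42.975, x_land=72.008, impact vy=-29.038
  bounce: vy ← 0.84·29.038 = 24.392
Arc 2: start y=0.000, vy=24.392 → t=4.973, apex=30.323, x_land=139.538, impact vy=-24.392
  bounce: vy ← 0.84·24.392 = 20.489
Arc 3: start y=0.000, vy=20.489 → t=4.177, apex=21.396, x_land=196.264, impact vy=-20.489
  bounce: vy ← 0.84·20.489 = 17.211
Arc 4: start y=0.000, vy=17.211 → t=3.509, apex=15.097, x_land=243.913, impact vy=-17.211
  bounce: vy ← 0.84·17.211 = 14.457
Arc 5: start y=0.000, vy=14.457 → t=2.947, apex=10.653, x_land=283.939, impact vy=-14.457
  bounce: vy ← 0.84·14.457 = 12.144
Arc 6: start y=0.000, vy=12.144 → t=2.476, apex=7.516, x_land=317.560, impact vy=-12.144
  bounce: vy ← 0.84·12.144 = 10.201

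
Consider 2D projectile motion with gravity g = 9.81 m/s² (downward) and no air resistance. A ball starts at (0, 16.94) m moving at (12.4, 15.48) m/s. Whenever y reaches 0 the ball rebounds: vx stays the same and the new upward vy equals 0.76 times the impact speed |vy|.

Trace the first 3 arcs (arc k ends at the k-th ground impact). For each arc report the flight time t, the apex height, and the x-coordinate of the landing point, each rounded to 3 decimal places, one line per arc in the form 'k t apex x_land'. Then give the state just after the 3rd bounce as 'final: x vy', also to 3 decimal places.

1 4.016 29.154 49.798
2 3.706 16.839 95.748
3 2.816 9.726 130.671
final: 130.671 10.499

Arc 1: start y=16.940, vy=15.480 → t=4.016, apex=29.154, x_land=49.798, impact vy=-23.916
  bounce: vy ← 0.76·23.916 = 18.176
Arc 2: start y=0.000, vy=18.176 → t=3.706, apex=16.839, x_land=95.748, impact vy=-18.176
  bounce: vy ← 0.76·18.176 = 13.814
Arc 3: start y=0.000, vy=13.814 → t=2.816, apex=9.726, x_land=130.671, impact vy=-13.814
  bounce: vy ← 0.76·13.814 = 10.499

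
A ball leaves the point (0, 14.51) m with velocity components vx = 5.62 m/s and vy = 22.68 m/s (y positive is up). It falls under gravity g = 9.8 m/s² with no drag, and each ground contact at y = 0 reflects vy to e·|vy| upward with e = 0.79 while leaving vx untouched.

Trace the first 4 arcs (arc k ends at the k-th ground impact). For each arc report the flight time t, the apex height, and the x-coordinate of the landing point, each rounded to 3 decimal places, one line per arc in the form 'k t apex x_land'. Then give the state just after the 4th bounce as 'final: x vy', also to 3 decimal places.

Arc 1: start y=14.510, vy=22.680 → t=5.198, apex=40.754, x_land=29.214, impact vy=-28.263
  bounce: vy ← 0.79·28.263 = 22.328
Arc 2: start y=0.000, vy=22.328 → t=4.557, apex=25.435, x_land=54.822, impact vy=-22.328
  bounce: vy ← 0.79·22.328 = 17.639
Arc 3: start y=0.000, vy=17.639 → t=3.600, apex=15.874, x_land=75.053, impact vy=-17.639
  bounce: vy ← 0.79·17.639 = 13.935
Arc 4: start y=0.000, vy=13.935 → t=2.844, apex=9.907, x_land=91.035, impact vy=-13.935
  bounce: vy ← 0.79·13.935 = 11.008

1 5.198 40.754 29.214
2 4.557 25.435 54.822
3 3.600 15.874 75.053
4 2.844 9.907 91.035
final: 91.035 11.008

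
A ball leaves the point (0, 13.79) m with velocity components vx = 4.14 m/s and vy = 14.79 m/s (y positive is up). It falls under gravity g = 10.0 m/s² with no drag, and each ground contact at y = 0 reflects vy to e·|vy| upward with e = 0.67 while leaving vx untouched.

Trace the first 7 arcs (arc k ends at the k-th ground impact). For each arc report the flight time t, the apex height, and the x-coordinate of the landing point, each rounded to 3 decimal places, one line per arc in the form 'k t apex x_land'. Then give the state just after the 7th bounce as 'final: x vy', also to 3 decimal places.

1 3.703 24.727 15.330
2 2.980 11.100 27.667
3 1.997 4.983 35.932
4 1.338 2.237 41.470
5 0.896 1.004 45.181
6 0.600 0.451 47.667
7 0.402 0.202 49.333
final: 49.333 1.348

Arc 1: start y=13.790, vy=14.790 → t=3.703, apex=24.727, x_land=15.330, impact vy=-22.238
  bounce: vy ← 0.67·22.238 = 14.900
Arc 2: start y=0.000, vy=14.900 → t=2.980, apex=11.100, x_land=27.667, impact vy=-14.900
  bounce: vy ← 0.67·14.900 = 9.983
Arc 3: start y=0.000, vy=9.983 → t=1.997, apex=4.983, x_land=35.932, impact vy=-9.983
  bounce: vy ← 0.67·9.983 = 6.688
Arc 4: start y=0.000, vy=6.688 → t=1.338, apex=2.237, x_land=41.470, impact vy=-6.688
  bounce: vy ← 0.67·6.688 = 4.481
Arc 5: start y=0.000, vy=4.481 → t=0.896, apex=1.004, x_land=45.181, impact vy=-4.481
  bounce: vy ← 0.67·4.481 = 3.002
Arc 6: start y=0.000, vy=3.002 → t=0.600, apex=0.451, x_land=47.667, impact vy=-3.002
  bounce: vy ← 0.67·3.002 = 2.012
Arc 7: start y=0.000, vy=2.012 → t=0.402, apex=0.202, x_land=49.333, impact vy=-2.012
  bounce: vy ← 0.67·2.012 = 1.348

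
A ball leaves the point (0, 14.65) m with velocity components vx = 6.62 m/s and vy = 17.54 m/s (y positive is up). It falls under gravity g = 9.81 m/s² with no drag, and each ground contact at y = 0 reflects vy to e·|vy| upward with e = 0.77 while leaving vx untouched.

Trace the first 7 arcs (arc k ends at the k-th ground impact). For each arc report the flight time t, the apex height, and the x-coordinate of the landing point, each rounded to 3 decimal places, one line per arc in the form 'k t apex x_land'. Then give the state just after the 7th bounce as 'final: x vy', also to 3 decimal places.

Arc 1: start y=14.650, vy=17.540 → t=4.275, apex=30.331, x_land=28.298, impact vy=-24.394
  bounce: vy ← 0.77·24.394 = 18.784
Arc 2: start y=0.000, vy=18.784 → t=3.829, apex=17.983, x_land=53.649, impact vy=-18.784
  bounce: vy ← 0.77·18.784 = 14.463
Arc 3: start y=0.000, vy=14.463 → t=2.949, apex=10.662, x_land=73.170, impact vy=-14.463
  bounce: vy ← 0.77·14.463 = 11.137
Arc 4: start y=0.000, vy=11.137 → t=2.271, apex=6.322, x_land=88.201, impact vy=-11.137
  bounce: vy ← 0.77·11.137 = 8.575
Arc 5: start y=0.000, vy=8.575 → t=1.748, apex=3.748, x_land=99.774, impact vy=-8.575
  bounce: vy ← 0.77·8.575 = 6.603
Arc 6: start y=0.000, vy=6.603 → t=1.346, apex=2.222, x_land=108.686, impact vy=-6.603
  bounce: vy ← 0.77·6.603 = 5.084
Arc 7: start y=0.000, vy=5.084 → t=1.037, apex=1.318, x_land=115.548, impact vy=-5.084
  bounce: vy ← 0.77·5.084 = 3.915

1 4.275 30.331 28.298
2 3.829 17.983 53.649
3 2.949 10.662 73.170
4 2.271 6.322 88.201
5 1.748 3.748 99.774
6 1.346 2.222 108.686
7 1.037 1.318 115.548
final: 115.548 3.915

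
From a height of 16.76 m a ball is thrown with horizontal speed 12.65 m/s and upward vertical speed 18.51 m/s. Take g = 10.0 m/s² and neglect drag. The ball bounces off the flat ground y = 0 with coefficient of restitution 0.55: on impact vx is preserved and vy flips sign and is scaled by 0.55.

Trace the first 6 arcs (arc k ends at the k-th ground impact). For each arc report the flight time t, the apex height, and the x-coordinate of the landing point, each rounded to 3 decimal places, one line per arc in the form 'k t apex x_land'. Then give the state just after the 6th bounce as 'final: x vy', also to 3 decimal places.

1 4.454 33.891 56.349
2 2.864 10.252 92.577
3 1.575 3.101 112.502
4 0.866 0.938 123.461
5 0.476 0.284 129.489
6 0.262 0.086 132.804
final: 132.804 0.721

Arc 1: start y=16.760, vy=18.510 → t=4.454, apex=33.891, x_land=56.349, impact vy=-26.035
  bounce: vy ← 0.55·26.035 = 14.319
Arc 2: start y=0.000, vy=14.319 → t=2.864, apex=10.252, x_land=92.577, impact vy=-14.319
  bounce: vy ← 0.55·14.319 = 7.876
Arc 3: start y=0.000, vy=7.876 → t=1.575, apex=3.101, x_land=112.502, impact vy=-7.876
  bounce: vy ← 0.55·7.876 = 4.332
Arc 4: start y=0.000, vy=4.332 → t=0.866, apex=0.938, x_land=123.461, impact vy=-4.332
  bounce: vy ← 0.55·4.332 = 2.382
Arc 5: start y=0.000, vy=2.382 → t=0.476, apex=0.284, x_land=129.489, impact vy=-2.382
  bounce: vy ← 0.55·2.382 = 1.310
Arc 6: start y=0.000, vy=1.310 → t=0.262, apex=0.086, x_land=132.804, impact vy=-1.310
  bounce: vy ← 0.55·1.310 = 0.721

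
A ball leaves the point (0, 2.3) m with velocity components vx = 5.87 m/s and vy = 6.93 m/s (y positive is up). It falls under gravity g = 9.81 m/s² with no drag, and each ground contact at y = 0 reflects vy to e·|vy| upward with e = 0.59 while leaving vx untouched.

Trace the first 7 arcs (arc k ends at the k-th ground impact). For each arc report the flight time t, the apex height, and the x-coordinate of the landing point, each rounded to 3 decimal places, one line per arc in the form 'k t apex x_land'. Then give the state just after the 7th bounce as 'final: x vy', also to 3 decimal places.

1 1.690 4.748 9.922
2 1.161 1.653 16.737
3 0.685 0.575 20.757
4 0.404 0.200 23.129
5 0.238 0.070 24.529
6 0.141 0.024 25.355
7 0.083 0.008 25.842
final: 25.842 0.240

Arc 1: start y=2.300, vy=6.930 → t=1.690, apex=4.748, x_land=9.922, impact vy=-9.651
  bounce: vy ← 0.59·9.651 = 5.694
Arc 2: start y=0.000, vy=5.694 → t=1.161, apex=1.653, x_land=16.737, impact vy=-5.694
  bounce: vy ← 0.59·5.694 = 3.360
Arc 3: start y=0.000, vy=3.360 → t=0.685, apex=0.575, x_land=20.757, impact vy=-3.360
  bounce: vy ← 0.59·3.360 = 1.982
Arc 4: start y=0.000, vy=1.982 → t=0.404, apex=0.200, x_land=23.129, impact vy=-1.982
  bounce: vy ← 0.59·1.982 = 1.170
Arc 5: start y=0.000, vy=1.170 → t=0.238, apex=0.070, x_land=24.529, impact vy=-1.170
  bounce: vy ← 0.59·1.170 = 0.690
Arc 6: start y=0.000, vy=0.690 → t=0.141, apex=0.024, x_land=25.355, impact vy=-0.690
  bounce: vy ← 0.59·0.690 = 0.407
Arc 7: start y=0.000, vy=0.407 → t=0.083, apex=0.008, x_land=25.842, impact vy=-0.407
  bounce: vy ← 0.59·0.407 = 0.240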